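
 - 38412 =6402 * ( - 6)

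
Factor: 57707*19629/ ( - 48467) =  - 1132730703/48467 = - 3^3*13^1*17^( - 1)*23^1*193^1 * 727^1*2851^( - 1) 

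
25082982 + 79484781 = 104567763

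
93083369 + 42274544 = 135357913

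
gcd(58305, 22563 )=69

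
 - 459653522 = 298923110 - 758576632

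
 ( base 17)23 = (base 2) 100101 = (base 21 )1G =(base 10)37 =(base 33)14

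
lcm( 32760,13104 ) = 65520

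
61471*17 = 1045007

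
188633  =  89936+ 98697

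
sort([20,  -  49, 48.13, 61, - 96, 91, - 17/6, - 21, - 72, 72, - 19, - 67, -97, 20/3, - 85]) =[- 97, - 96, - 85, -72,-67, - 49, - 21, - 19, - 17/6,20/3,20,48.13, 61,72, 91]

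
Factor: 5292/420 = 63/5 = 3^2 * 5^( - 1)*7^1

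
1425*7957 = 11338725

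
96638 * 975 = 94222050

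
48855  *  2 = 97710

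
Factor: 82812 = 2^2 *3^1*67^1*103^1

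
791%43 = 17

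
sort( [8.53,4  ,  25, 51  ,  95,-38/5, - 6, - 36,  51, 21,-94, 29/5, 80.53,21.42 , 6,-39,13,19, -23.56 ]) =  [-94, - 39, - 36, - 23.56, - 38/5 , - 6, 4, 29/5,6,8.53,13,19, 21,21.42,25, 51,51, 80.53,95 ] 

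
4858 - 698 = 4160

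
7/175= 1/25 = 0.04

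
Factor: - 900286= - 2^1*17^1*26479^1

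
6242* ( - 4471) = -27907982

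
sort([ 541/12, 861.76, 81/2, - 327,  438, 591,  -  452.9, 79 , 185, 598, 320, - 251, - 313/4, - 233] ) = [ - 452.9, - 327,-251, - 233, - 313/4, 81/2,541/12,  79, 185, 320, 438, 591,598 , 861.76] 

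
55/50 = 11/10 = 1.10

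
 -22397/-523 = 42+431/523 = 42.82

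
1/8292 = 1/8292  =  0.00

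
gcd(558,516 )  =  6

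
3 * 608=1824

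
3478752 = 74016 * 47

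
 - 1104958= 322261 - 1427219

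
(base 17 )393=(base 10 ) 1023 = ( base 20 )2b3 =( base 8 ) 1777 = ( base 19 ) 2fg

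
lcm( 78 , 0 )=0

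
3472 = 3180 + 292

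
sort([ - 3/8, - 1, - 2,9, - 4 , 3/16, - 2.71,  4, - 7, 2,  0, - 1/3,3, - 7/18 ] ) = [ - 7,-4, -2.71, - 2, - 1,-7/18, - 3/8 ,-1/3, 0, 3/16, 2,  3 , 4,9]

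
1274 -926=348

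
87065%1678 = 1487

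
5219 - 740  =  4479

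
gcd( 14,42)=14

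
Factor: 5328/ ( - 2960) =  - 3^2*5^( - 1) = - 9/5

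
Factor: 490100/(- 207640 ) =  - 2^(-1)*5^1*13^2*179^(-1) = - 845/358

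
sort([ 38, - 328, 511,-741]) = [ - 741,-328,  38, 511 ] 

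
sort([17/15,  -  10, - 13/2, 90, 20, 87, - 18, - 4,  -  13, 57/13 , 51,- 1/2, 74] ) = [  -  18, - 13 ,  -  10,  -  13/2,-4, - 1/2 , 17/15, 57/13, 20, 51,  74, 87,90 ]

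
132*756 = 99792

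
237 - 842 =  - 605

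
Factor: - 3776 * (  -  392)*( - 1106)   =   - 2^10 * 7^3*59^1*79^1 =- 1637092352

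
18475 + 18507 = 36982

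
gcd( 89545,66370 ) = 5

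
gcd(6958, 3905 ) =71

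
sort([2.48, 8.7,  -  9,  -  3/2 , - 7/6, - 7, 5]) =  [- 9,  -  7, - 3/2,  -  7/6,  2.48, 5, 8.7]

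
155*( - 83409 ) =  - 12928395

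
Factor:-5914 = -2^1*2957^1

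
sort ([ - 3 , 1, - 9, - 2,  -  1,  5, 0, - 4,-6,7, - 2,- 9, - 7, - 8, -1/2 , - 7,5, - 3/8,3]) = [- 9, - 9,  -  8 , - 7, - 7 , - 6, - 4,-3, - 2,  -  2, - 1, - 1/2 , - 3/8, 0 , 1,3, 5, 5 , 7] 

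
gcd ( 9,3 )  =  3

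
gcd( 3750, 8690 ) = 10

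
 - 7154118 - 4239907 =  - 11394025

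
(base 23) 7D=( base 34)54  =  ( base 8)256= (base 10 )174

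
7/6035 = 7/6035 =0.00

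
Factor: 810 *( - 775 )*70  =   - 43942500 = - 2^2*3^4*5^4 * 7^1*31^1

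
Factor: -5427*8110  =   - 2^1*3^4*5^1*67^1*811^1=- 44012970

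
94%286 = 94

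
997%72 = 61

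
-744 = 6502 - 7246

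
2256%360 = 96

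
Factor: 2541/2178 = 7/6 = 2^( - 1)*3^( - 1)*7^1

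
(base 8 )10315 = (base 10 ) 4301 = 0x10CD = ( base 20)AF1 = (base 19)bh7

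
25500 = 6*4250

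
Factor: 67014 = 2^1*3^3*17^1 *73^1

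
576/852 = 48/71 = 0.68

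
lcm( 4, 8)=8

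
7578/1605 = 2526/535 = 4.72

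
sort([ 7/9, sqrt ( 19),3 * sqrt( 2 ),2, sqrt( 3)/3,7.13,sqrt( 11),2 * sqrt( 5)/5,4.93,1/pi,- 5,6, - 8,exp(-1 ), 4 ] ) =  [ - 8, - 5,1/pi, exp( - 1 ),sqrt( 3)/3,7/9,2*sqrt(5 )/5, 2, sqrt(11), 4,3*sqrt( 2 ),sqrt(19),4.93,6,7.13]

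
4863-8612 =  - 3749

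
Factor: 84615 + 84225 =168840 = 2^3*3^2*5^1* 7^1*67^1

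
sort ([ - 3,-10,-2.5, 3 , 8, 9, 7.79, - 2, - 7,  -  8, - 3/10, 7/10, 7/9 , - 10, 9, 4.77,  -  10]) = [ -10, -10, - 10, - 8, -7,-3, -2.5,-2, - 3/10, 7/10, 7/9,3,  4.77 , 7.79 , 8,9, 9]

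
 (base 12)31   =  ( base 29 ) 18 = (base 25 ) 1c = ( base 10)37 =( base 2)100101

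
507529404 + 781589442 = 1289118846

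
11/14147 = 11/14147 = 0.00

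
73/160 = 73/160 = 0.46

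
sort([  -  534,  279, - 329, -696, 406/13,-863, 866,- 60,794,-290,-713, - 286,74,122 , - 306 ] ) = [  -  863,- 713, - 696, - 534  ,-329, - 306, - 290,  -  286, - 60,  406/13 , 74,122,279,794,866]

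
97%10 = 7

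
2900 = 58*50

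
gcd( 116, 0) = 116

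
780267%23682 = 22443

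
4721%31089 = 4721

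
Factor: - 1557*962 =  - 1497834 = - 2^1*3^2 * 13^1*37^1* 173^1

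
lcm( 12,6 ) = 12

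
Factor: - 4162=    - 2^1*2081^1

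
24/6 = 4 = 4.00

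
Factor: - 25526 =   -  2^1*12763^1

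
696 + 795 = 1491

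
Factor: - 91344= - 2^4*3^1*11^1*  173^1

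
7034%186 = 152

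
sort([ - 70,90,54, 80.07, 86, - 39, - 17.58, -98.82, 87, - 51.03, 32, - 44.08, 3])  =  [-98.82, - 70, - 51.03, - 44.08, - 39, - 17.58,3 , 32,54, 80.07, 86, 87, 90 ]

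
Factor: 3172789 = 607^1* 5227^1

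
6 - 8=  - 2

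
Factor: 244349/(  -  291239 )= -7^1 * 13^ ( - 1) * 43^(-1 )* 67^1 = -469/559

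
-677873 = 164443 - 842316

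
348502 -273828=74674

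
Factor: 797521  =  17^1*43^1*1091^1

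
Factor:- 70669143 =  - 3^2*  29^1*270763^1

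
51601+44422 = 96023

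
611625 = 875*699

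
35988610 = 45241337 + -9252727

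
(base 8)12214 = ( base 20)D30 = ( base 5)132020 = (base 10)5260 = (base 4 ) 1102030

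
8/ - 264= - 1/33  =  -  0.03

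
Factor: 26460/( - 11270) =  - 54/23= - 2^1*3^3*23^( - 1)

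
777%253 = 18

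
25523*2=51046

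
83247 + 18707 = 101954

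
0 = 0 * 89829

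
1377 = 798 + 579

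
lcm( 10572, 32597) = 391164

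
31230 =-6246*( - 5)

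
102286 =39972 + 62314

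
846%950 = 846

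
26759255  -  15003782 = 11755473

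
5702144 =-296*( - 19264)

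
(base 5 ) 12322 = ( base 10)962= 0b1111000010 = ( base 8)1702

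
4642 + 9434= 14076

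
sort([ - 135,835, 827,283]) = [ - 135,283,827, 835] 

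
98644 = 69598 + 29046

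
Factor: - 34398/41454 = -39/47 = - 3^1*13^1*47^( - 1) 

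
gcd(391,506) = 23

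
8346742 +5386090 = 13732832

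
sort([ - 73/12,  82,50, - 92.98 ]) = [ - 92.98, - 73/12,50, 82]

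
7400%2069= 1193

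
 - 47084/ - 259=181 + 205/259 = 181.79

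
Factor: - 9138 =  - 2^1*3^1*1523^1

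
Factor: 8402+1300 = 9702 = 2^1 * 3^2*7^2*11^1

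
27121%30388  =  27121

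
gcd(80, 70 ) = 10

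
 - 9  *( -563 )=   5067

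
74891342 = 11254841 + 63636501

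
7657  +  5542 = 13199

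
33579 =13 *2583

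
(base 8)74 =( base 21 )2I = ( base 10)60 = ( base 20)30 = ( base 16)3C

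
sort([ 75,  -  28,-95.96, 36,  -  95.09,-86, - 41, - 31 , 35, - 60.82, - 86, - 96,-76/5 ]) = [ -96, - 95.96,  -  95.09, - 86, - 86, - 60.82,-41, - 31, - 28,  -  76/5,35,36, 75]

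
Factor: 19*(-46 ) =  -  874 =- 2^1*19^1 * 23^1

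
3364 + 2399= 5763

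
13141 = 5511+7630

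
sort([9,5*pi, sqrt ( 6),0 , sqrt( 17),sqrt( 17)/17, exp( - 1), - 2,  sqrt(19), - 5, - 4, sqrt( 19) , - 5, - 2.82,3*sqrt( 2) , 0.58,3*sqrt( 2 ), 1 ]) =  [ - 5, - 5, - 4, - 2.82, - 2, 0,sqrt( 17)/17, exp( - 1), 0.58, 1, sqrt( 6 )  ,  sqrt(17), 3*sqrt( 2), 3*sqrt(2 ), sqrt( 19) , sqrt( 19),9,  5 *pi] 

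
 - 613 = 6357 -6970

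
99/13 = 99/13 = 7.62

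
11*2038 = 22418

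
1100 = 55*20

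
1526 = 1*1526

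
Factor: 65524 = 2^2*16381^1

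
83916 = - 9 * (  -  9324) 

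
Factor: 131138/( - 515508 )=-29/114 = - 2^( - 1 )*3^( - 1 )*19^( - 1 )*29^1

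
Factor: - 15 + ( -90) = - 105  =  - 3^1*5^1*7^1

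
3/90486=1/30162  =  0.00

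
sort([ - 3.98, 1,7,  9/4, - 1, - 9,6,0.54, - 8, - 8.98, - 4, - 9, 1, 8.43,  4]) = [ - 9, -9,-8.98, - 8, - 4, - 3.98, -1,0.54, 1,1,9/4, 4,6,7,8.43] 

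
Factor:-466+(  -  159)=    - 625 = - 5^4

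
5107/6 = 851 + 1/6 =851.17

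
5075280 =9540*532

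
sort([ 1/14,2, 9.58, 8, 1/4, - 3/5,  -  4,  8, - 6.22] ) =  [ - 6.22, - 4,-3/5 , 1/14 , 1/4, 2, 8, 8, 9.58 ] 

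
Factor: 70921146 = 2^1 *3^1 * 11820191^1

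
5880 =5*1176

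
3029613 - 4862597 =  - 1832984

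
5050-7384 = - 2334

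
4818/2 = 2409 = 2409.00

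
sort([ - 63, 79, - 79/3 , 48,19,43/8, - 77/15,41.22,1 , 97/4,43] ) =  [ - 63, - 79/3,-77/15,1, 43/8,19,97/4,41.22,43, 48, 79] 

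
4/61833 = 4/61833 = 0.00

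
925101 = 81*11421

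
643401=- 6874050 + 7517451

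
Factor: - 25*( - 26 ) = 2^1 * 5^2*13^1 = 650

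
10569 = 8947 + 1622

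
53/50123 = 53/50123 = 0.00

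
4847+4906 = 9753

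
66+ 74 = 140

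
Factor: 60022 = 2^1*30011^1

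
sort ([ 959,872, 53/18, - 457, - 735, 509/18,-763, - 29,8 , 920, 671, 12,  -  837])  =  [  -  837, - 763, - 735,  -  457, - 29 , 53/18,8,12, 509/18, 671 , 872 , 920 , 959 ] 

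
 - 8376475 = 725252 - 9101727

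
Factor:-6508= - 2^2*1627^1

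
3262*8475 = 27645450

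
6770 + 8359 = 15129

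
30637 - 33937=  -  3300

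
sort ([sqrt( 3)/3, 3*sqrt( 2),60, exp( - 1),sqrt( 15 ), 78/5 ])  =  [ exp( - 1 ), sqrt(3)/3, sqrt( 15 ),3*sqrt( 2),  78/5, 60] 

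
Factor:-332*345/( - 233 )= 114540/233 = 2^2 * 3^1 * 5^1*23^1*83^1*233^(  -  1) 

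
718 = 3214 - 2496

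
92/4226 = 46/2113 = 0.02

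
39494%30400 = 9094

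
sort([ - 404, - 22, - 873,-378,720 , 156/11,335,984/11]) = [ - 873,- 404 , - 378, - 22, 156/11,  984/11,335,720 ]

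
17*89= 1513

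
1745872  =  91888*19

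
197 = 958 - 761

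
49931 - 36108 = 13823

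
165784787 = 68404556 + 97380231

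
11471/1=11471= 11471.00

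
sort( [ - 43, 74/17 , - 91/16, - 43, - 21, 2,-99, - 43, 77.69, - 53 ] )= [ - 99, - 53,-43, - 43,-43, - 21,-91/16,2 , 74/17 , 77.69 ] 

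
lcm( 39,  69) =897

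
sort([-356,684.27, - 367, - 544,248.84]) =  [ - 544 ,-367, - 356,248.84, 684.27] 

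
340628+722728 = 1063356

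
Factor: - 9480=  - 2^3*3^1*5^1 * 79^1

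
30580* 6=183480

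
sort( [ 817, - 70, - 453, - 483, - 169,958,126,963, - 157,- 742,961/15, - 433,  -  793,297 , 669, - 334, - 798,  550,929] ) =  [  -  798,  -  793, - 742, - 483, - 453 , - 433, - 334, - 169, -157, - 70,961/15,126,  297,550, 669, 817,  929, 958,963]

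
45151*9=406359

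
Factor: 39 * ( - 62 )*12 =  - 2^3*3^2*13^1*31^1 =-29016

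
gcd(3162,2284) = 2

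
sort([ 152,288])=[152, 288]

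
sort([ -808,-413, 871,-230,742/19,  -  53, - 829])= [  -  829, - 808, - 413, - 230 , - 53 , 742/19,871 ] 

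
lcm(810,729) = 7290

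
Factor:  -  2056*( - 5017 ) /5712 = 2^( - 1)*3^(-1 )*7^( - 1)*17^(  -  1) * 29^1*173^1 * 257^1=1289369/714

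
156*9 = 1404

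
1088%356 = 20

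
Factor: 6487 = 13^1*499^1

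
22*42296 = 930512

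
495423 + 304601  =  800024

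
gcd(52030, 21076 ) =22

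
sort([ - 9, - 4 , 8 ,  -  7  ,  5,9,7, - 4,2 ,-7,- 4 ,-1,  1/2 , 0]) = [  -  9, - 7,-7, - 4, - 4, - 4, - 1, 0,1/2,2, 5,7,8, 9 ] 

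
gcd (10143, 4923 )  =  9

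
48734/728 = 3481/52  =  66.94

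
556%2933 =556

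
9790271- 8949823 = 840448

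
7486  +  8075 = 15561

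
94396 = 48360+46036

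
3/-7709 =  - 3/7709 =- 0.00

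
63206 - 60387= 2819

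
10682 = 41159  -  30477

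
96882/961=100 + 782/961  =  100.81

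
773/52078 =773/52078  =  0.01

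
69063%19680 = 10023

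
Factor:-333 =  -  3^2*37^1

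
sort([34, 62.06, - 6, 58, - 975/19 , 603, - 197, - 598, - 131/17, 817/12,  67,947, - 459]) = [ - 598,-459 , - 197,-975/19, - 131/17, - 6,34,58, 62.06, 67, 817/12, 603, 947]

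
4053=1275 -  - 2778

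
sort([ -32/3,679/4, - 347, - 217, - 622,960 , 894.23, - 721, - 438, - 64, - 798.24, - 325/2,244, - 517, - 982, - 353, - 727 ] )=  [ - 982,  -  798.24, - 727, - 721, - 622, - 517, - 438, - 353, - 347 ,-217 ,  -  325/2, - 64, -32/3,679/4,244,894.23,960]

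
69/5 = 69/5 = 13.80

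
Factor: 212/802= 106/401 =2^1*53^1*401^( - 1)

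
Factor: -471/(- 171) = 157/57 =3^( -1)*19^( - 1 )* 157^1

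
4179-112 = 4067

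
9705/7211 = 1+2494/7211= 1.35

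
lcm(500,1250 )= 2500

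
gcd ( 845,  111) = 1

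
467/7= 66 + 5/7 =66.71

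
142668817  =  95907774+46761043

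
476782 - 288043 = 188739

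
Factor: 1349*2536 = 2^3*19^1*71^1*317^1 = 3421064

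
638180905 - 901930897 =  - 263749992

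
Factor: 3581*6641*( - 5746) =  - 2^1*  13^2 * 17^1*29^1*229^1 * 3581^1 = - 136648045066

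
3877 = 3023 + 854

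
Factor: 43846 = 2^1 * 11^1*1993^1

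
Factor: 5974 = 2^1 * 29^1*103^1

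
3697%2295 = 1402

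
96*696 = 66816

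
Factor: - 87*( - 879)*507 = 3^3*13^2*29^1*293^1 = 38771811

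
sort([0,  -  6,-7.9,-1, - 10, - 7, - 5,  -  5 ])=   [ - 10, - 7.9, - 7, - 6,-5, - 5, - 1,0]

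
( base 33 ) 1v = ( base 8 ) 100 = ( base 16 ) 40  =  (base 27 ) 2a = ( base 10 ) 64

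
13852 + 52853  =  66705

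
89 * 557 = 49573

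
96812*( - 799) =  - 77352788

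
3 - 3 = 0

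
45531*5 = 227655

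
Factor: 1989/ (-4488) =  - 39/88 = -2^( - 3)*3^1*11^( - 1 )*13^1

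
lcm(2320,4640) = 4640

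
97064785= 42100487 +54964298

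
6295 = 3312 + 2983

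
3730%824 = 434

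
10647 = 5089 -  - 5558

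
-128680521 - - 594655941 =465975420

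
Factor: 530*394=208820= 2^2*5^1 *53^1*197^1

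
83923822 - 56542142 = 27381680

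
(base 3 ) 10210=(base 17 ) 60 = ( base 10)102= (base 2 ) 1100110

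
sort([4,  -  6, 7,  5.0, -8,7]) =[ - 8,-6 , 4,5.0,7,  7]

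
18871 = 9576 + 9295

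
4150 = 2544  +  1606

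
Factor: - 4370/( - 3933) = 10/9 = 2^1*3^ ( -2 )* 5^1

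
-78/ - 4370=39/2185 = 0.02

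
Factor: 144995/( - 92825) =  - 5^( - 1) *79^(-1 )*617^1 = - 617/395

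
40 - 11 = 29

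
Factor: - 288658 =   -  2^1*101^1*1429^1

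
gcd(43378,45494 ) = 1058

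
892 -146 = 746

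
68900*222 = 15295800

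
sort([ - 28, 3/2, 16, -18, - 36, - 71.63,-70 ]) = [ - 71.63, - 70, - 36, - 28, - 18,3/2, 16 ] 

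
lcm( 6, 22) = 66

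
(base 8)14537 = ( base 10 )6495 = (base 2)1100101011111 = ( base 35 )5AK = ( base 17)1581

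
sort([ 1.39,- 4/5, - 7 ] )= [ - 7 ,- 4/5,1.39]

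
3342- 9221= - 5879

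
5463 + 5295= 10758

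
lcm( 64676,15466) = 711436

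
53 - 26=27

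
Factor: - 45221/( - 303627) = 3^( - 1 )*11^1*4111^1*101209^( - 1)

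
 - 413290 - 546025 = -959315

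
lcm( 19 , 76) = 76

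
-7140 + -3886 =-11026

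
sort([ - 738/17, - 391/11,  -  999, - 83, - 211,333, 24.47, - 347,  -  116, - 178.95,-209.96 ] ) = [ - 999, - 347, - 211, - 209.96, - 178.95, - 116,-83, - 738/17, - 391/11,24.47,333] 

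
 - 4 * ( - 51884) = 207536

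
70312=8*8789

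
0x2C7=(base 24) 15F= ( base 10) 711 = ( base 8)1307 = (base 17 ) 27e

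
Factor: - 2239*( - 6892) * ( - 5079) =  - 78375003852  =  - 2^2*3^1 *1693^1 * 1723^1*2239^1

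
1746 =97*18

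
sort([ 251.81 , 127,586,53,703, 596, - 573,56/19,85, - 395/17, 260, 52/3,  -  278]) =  [-573, - 278, - 395/17, 56/19, 52/3, 53, 85,127,251.81  ,  260,  586, 596, 703 ]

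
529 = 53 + 476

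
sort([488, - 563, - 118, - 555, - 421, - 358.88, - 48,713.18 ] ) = [ - 563, - 555,  -  421,-358.88,  -  118, - 48,  488 , 713.18] 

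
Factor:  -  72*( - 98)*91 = 2^4*3^2*7^3*13^1 = 642096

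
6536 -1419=5117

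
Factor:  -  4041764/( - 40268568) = 1010441/10067142 = 2^( - 1)*3^( - 1)*809^1 * 1249^1*1677857^(  -  1 )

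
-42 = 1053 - 1095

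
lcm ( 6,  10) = 30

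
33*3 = 99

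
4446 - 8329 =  - 3883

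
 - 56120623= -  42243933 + - 13876690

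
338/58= 5 + 24/29 = 5.83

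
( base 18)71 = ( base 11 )106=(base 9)151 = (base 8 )177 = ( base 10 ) 127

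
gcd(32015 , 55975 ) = 5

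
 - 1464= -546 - 918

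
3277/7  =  468 + 1/7 =468.14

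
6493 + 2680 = 9173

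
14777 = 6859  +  7918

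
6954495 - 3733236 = 3221259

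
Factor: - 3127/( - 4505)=59/85 = 5^( -1) * 17^( - 1)*59^1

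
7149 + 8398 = 15547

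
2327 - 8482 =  -6155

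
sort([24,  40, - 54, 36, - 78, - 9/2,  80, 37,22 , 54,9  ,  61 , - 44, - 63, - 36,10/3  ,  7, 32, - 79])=[ - 79, - 78, - 63, - 54, - 44, - 36, - 9/2, 10/3 , 7,9,22,24,32, 36 , 37,40,54,61,80] 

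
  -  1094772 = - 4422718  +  3327946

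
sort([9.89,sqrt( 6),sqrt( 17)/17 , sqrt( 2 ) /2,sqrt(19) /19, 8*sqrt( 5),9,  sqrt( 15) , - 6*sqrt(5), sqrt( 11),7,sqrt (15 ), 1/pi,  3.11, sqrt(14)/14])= [-6*sqrt ( 5 ),sqrt( 19)/19,sqrt( 17 ) /17, sqrt(14 )/14, 1/pi, sqrt( 2)/2, sqrt( 6) , 3.11,sqrt( 11 ),sqrt(15),sqrt( 15) , 7,  9, 9.89,8*sqrt( 5)] 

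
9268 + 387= 9655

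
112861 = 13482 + 99379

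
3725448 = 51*73048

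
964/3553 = 964/3553 = 0.27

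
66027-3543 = 62484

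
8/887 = 8/887 = 0.01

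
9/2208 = 3/736  =  0.00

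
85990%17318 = 16718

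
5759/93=61 + 86/93 =61.92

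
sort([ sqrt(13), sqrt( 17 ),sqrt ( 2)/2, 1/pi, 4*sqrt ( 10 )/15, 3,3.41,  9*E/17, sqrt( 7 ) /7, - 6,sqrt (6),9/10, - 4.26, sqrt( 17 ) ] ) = [-6,  -  4.26, 1/pi, sqrt(7) /7, sqrt( 2)/2, 4*sqrt( 10 ) /15, 9/10, 9*E/17, sqrt (6),  3, 3.41, sqrt(13 ), sqrt(17 ),sqrt( 17)] 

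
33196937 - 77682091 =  - 44485154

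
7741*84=650244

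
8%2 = 0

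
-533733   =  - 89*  5997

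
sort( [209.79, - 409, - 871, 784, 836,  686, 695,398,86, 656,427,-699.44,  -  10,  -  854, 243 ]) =[ - 871,  -  854,  -  699.44,-409, - 10, 86,209.79, 243, 398, 427, 656, 686 , 695,784,836]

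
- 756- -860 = 104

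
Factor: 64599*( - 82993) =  - 5361264807 = - 3^1*61^1*149^1 * 353^1*557^1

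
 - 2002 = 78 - 2080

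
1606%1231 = 375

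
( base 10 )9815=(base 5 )303230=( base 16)2657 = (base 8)23127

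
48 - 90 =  - 42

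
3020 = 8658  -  5638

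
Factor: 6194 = 2^1*19^1*163^1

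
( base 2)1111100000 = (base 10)992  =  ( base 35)SC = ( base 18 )312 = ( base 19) 2E4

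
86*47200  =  4059200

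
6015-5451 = 564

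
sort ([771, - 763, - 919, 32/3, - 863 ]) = [ - 919,  -  863, - 763, 32/3, 771]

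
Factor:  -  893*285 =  - 3^1 *5^1 * 19^2*47^1= - 254505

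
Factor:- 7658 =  - 2^1*7^1*547^1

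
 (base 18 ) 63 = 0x6f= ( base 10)111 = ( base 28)3r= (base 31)3i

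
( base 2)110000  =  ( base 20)28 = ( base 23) 22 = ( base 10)48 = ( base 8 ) 60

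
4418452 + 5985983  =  10404435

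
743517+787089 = 1530606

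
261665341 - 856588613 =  - 594923272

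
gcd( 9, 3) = 3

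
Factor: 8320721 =2729^1 * 3049^1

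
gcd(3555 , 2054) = 79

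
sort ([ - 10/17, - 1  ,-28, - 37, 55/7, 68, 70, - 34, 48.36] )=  [-37, - 34, - 28, - 1, - 10/17, 55/7,48.36, 68, 70]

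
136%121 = 15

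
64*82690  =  5292160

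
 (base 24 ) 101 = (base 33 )hg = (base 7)1453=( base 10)577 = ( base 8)1101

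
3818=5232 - 1414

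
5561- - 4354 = 9915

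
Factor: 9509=37^1*257^1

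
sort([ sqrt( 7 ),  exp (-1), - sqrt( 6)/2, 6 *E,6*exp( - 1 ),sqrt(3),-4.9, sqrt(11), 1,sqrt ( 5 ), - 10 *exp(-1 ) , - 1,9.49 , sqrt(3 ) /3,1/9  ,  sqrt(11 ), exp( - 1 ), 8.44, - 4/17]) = [ - 4.9 , - 10*exp(-1 ),-sqrt( 6 ) /2, - 1, - 4/17, 1/9 , exp (-1), exp( - 1), sqrt( 3 ) /3, 1 , sqrt(3 ) , 6* exp(-1),sqrt( 5),sqrt(7 ),sqrt(11 ),sqrt(11), 8.44,9.49, 6 * E ]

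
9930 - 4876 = 5054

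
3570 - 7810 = -4240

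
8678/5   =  1735 + 3/5 = 1735.60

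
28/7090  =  14/3545 = 0.00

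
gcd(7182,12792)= 6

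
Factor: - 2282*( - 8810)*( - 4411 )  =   - 88680596620 =- 2^2*5^1*7^1 *11^1*163^1*401^1 * 881^1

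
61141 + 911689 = 972830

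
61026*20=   1220520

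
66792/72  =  2783/3 =927.67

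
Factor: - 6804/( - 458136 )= 3/202 = 2^(- 1 )*3^1 * 101^(-1 )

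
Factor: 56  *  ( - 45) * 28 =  - 2^5 * 3^2 * 5^1 * 7^2= - 70560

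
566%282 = 2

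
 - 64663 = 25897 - 90560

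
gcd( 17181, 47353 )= 1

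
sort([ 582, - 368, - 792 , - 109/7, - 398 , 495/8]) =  [ - 792,  -  398, - 368, - 109/7,495/8,582]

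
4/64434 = 2/32217 = 0.00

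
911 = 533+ 378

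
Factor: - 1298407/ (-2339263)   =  11^1*  118037^1 * 2339263^ (  -  1)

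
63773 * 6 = 382638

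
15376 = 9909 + 5467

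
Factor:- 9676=-2^2  *41^1*59^1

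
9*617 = 5553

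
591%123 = 99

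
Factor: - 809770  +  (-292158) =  - 1101928 = - 2^3*181^1*761^1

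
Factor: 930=2^1 *3^1*5^1*31^1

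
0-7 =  - 7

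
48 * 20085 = 964080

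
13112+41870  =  54982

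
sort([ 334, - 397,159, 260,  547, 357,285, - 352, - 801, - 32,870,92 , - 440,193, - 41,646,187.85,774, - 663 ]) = [-801,-663, - 440, - 397, -352,- 41, - 32,92,159,187.85,193,260, 285,  334, 357, 547,646, 774,870]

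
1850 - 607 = 1243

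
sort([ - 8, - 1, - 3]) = [ - 8,-3, - 1]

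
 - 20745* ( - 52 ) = 1078740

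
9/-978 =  - 3/326 = - 0.01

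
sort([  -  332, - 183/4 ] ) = [ - 332, - 183/4 ] 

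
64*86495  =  5535680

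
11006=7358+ 3648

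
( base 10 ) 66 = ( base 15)46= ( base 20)36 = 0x42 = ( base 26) 2E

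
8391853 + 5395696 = 13787549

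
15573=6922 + 8651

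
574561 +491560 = 1066121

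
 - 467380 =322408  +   - 789788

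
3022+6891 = 9913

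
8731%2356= 1663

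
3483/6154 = 3483/6154 = 0.57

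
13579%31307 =13579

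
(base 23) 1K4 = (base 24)1H9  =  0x3e1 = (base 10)993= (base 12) 6a9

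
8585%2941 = 2703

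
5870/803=7 + 249/803 = 7.31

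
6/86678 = 3/43339=0.00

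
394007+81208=475215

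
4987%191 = 21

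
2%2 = 0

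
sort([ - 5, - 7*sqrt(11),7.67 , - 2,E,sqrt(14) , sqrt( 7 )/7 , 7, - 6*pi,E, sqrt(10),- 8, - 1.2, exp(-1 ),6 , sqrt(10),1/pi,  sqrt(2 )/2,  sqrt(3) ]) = [ - 7*sqrt (11 ),-6*pi,-8,  -  5,  -  2,-1.2, 1/pi,  exp( - 1),sqrt( 7 ) /7, sqrt(2 )/2,sqrt(3),E,E, sqrt( 10),sqrt(10 ),sqrt( 14), 6, 7, 7.67]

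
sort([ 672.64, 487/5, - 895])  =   [-895 , 487/5 , 672.64]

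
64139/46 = 1394  +  15/46 = 1394.33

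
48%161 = 48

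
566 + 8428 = 8994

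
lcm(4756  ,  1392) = 57072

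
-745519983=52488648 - 798008631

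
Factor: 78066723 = 3^1*7^1 * 307^1*12109^1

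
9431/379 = 9431/379   =  24.88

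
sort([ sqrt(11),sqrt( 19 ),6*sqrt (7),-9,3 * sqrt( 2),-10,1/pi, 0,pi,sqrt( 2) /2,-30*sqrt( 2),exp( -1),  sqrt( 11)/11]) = [ - 30*sqrt( 2), - 10,-9,0, sqrt( 11) /11,1/pi, exp(-1),sqrt( 2)/2,pi,sqrt( 11 ), 3*sqrt(2),sqrt (19 ),  6*sqrt( 7)]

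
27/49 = 27/49=0.55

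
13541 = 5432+8109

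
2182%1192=990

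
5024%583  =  360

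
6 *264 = 1584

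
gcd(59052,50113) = 7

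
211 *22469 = 4740959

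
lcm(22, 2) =22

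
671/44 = 61/4 = 15.25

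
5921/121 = 5921/121= 48.93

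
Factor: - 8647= - 8647^1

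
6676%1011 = 610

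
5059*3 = 15177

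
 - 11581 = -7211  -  4370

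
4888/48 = 611/6= 101.83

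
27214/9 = 27214/9 = 3023.78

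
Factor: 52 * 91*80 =378560 = 2^6*5^1*7^1*13^2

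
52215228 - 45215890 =6999338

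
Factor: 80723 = 89^1*907^1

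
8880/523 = 16 + 512/523 = 16.98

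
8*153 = 1224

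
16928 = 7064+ 9864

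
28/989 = 28/989  =  0.03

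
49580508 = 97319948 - 47739440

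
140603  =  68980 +71623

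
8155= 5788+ 2367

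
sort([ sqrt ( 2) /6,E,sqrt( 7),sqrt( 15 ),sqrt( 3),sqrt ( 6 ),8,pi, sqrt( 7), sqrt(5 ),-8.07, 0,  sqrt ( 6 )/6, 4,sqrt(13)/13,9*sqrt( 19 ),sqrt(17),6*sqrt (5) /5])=[-8.07,0,sqrt(2)/6,  sqrt( 13 )/13,sqrt(6)/6, sqrt ( 3), sqrt( 5 ),sqrt( 6), sqrt(7 ),sqrt( 7 ) , 6*sqrt( 5)/5,E, pi,sqrt(15),4,sqrt( 17),8,9 * sqrt( 19) ] 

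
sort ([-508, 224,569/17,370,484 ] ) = [ - 508 , 569/17,224,  370, 484]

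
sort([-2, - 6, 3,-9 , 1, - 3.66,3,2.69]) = [ - 9, -6, - 3.66,-2,1, 2.69 , 3,3]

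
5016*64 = 321024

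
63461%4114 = 1751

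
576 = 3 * 192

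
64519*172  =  11097268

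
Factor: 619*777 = 3^1*7^1*37^1*619^1 = 480963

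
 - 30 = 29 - 59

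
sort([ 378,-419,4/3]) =[ - 419,4/3, 378 ] 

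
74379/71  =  1047 + 42/71 = 1047.59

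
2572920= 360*7147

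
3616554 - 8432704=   -  4816150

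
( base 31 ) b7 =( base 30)BI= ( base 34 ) a8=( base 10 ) 348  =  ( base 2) 101011100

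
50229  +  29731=79960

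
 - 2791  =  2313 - 5104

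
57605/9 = 6400+5/9 = 6400.56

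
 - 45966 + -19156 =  - 65122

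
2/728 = 1/364 = 0.00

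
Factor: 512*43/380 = 2^7*5^( - 1)*19^ ( - 1 )*43^1 = 5504/95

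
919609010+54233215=973842225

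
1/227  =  1/227= 0.00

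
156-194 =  - 38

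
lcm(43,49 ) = 2107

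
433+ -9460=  - 9027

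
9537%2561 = 1854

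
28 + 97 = 125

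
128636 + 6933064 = 7061700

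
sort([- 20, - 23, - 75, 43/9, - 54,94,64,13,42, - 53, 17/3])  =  [-75,-54,- 53, - 23,  -  20,43/9, 17/3, 13,42,64,94]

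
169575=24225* 7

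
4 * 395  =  1580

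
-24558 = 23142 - 47700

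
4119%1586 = 947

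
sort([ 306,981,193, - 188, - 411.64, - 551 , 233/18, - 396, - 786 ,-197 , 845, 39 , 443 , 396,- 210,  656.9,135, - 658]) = [ - 786, - 658,  -  551,  -  411.64, - 396,  -  210,-197,- 188, 233/18, 39,135, 193,  306,396,443, 656.9, 845,981 ] 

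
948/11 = 948/11 = 86.18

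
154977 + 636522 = 791499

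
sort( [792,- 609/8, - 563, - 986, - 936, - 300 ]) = [ - 986 , - 936,-563, - 300, -609/8, 792]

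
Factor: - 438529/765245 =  - 5^( - 1)*7^1 * 79^1*193^( - 1) = -  553/965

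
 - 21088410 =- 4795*4398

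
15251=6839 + 8412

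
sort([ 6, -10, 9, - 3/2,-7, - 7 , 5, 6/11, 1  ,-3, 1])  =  [ -10, - 7,-7,  -  3,-3/2, 6/11, 1, 1, 5,6,  9]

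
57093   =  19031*3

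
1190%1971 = 1190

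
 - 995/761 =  - 995/761 = - 1.31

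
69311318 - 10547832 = 58763486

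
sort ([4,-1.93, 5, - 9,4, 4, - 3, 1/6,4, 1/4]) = [ - 9,- 3, - 1.93, 1/6, 1/4,4, 4, 4,4,5]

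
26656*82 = 2185792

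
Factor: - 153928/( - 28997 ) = 2^3*71^1*107^( - 1) = 568/107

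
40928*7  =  286496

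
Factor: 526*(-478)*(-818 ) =2^3 * 239^1*263^1*409^1= 205668104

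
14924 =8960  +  5964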